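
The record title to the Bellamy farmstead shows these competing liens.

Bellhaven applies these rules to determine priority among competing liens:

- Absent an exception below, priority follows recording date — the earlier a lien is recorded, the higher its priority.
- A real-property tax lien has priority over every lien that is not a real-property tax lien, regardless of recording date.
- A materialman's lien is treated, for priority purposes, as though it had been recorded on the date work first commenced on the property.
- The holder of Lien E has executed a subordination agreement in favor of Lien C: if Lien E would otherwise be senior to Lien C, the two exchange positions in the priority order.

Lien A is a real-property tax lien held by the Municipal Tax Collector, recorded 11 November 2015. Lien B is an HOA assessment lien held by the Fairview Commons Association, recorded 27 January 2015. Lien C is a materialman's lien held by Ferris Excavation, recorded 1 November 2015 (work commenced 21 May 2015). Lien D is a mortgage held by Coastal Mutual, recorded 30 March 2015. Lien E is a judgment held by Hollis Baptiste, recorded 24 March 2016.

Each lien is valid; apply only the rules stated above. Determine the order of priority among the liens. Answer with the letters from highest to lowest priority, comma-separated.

Effective dates after the stated exceptions: C relates back to 21 May 2015 (work commenced).
As a real-property tax lien, A is senior to every other lien.
Among the remaining liens, by effective date: B (27 January 2015), D (30 March 2015), C (21 May 2015), E (24 March 2016).
E already ranks below C; the subordination has no effect.

A, B, D, C, E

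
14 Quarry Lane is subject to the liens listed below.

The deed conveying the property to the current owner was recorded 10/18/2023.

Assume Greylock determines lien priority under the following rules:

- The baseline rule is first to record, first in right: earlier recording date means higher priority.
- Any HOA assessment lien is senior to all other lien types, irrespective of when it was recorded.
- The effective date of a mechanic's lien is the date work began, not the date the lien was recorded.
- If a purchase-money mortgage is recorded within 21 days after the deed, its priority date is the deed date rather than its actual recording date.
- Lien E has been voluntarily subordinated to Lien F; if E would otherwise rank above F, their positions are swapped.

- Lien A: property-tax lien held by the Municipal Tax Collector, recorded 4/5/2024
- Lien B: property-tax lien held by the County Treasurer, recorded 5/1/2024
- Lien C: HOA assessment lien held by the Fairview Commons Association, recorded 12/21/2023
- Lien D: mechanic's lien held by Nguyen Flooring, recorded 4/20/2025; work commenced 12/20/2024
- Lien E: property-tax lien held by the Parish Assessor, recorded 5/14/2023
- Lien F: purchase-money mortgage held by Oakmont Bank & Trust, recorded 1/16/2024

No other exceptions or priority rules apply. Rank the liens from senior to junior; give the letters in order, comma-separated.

C, F, E, A, B, D

Effective dates: D is treated as recorded 12/20/2024, the work-commencement date; F was recorded 90 days after the deed, outside the 21-day window, so it keeps its recording date.
C is an HOA assessment lien, so it outranks all other liens regardless of date.
Ordering the rest by effective date: E (5/14/2023), F (1/16/2024), A (4/5/2024), B (5/1/2024), D (12/20/2024).
E would otherwise be senior to F, so under the subordination agreement E and F exchange positions.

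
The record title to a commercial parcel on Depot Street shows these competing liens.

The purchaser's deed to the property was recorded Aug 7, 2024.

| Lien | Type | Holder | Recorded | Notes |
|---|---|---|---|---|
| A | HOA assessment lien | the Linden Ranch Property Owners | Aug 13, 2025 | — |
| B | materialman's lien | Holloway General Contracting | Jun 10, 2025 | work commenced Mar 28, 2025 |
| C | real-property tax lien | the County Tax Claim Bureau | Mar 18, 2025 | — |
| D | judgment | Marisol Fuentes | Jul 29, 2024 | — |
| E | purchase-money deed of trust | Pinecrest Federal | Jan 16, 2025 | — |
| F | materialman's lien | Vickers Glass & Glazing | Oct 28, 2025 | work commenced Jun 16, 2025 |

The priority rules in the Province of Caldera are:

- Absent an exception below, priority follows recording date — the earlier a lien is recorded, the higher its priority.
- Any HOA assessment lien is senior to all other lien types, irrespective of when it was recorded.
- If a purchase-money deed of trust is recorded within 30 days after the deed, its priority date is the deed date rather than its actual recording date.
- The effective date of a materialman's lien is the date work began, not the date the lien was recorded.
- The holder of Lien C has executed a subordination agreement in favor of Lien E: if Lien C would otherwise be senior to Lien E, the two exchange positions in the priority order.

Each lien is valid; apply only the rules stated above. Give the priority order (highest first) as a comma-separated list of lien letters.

A, D, E, C, B, F

First, effective dates: B relates back to Mar 28, 2025 (work commenced); E was recorded 162 days after the deed, outside the 30-day window, so it keeps its recording date; F is treated as recorded Jun 16, 2025, the work-commencement date.
As an HOA assessment lien, A is senior to every other lien.
Remaining liens by effective date: D (Jul 29, 2024), E (Jan 16, 2025), C (Mar 18, 2025), B (Mar 28, 2025), F (Jun 16, 2025).
C already ranks below E; the subordination has no effect.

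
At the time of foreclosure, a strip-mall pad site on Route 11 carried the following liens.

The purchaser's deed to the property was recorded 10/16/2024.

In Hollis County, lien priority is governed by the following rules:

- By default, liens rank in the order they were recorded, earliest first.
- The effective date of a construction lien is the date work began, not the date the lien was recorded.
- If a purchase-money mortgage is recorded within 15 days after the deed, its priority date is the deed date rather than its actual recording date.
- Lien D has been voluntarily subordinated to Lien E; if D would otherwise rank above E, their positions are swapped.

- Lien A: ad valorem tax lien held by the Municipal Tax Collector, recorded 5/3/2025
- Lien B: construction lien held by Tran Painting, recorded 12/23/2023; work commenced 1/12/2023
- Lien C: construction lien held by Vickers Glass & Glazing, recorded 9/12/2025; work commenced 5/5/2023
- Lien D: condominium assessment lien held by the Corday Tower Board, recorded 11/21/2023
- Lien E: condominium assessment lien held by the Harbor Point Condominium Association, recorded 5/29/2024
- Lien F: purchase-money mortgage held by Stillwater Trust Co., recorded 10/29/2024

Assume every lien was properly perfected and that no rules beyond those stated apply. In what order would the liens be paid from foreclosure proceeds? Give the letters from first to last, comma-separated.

B, C, E, D, F, A

Adjusting effective dates: B is treated as recorded 1/12/2023, the work-commencement date; C relates back to 5/5/2023 (work commenced); F's effective date is the deed date, 10/16/2024.
By effective date, earliest first: B (1/12/2023), C (5/5/2023), D (11/21/2023), E (5/29/2024), F (10/16/2024), A (5/3/2025).
D would otherwise be senior to E, so under the subordination agreement D and E exchange positions.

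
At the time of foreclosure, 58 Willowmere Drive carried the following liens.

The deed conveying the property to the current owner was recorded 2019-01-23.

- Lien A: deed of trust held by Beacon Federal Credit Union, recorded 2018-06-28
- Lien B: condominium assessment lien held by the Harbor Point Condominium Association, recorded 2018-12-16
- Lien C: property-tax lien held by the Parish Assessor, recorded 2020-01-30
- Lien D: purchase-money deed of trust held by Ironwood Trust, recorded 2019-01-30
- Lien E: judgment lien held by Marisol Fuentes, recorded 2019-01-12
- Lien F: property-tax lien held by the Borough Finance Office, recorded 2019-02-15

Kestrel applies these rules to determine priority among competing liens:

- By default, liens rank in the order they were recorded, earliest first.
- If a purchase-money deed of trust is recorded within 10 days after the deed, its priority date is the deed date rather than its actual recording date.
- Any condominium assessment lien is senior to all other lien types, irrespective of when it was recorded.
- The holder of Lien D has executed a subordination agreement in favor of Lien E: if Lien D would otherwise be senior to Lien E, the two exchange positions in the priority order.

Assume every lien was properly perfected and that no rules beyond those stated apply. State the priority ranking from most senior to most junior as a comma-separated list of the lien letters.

Effective dates after the stated exceptions: D's effective date is the deed date, 2019-01-23.
As a condominium assessment lien, B is senior to every other lien.
The other liens, earliest effective date first: A (2018-06-28), E (2019-01-12), D (2019-01-23), F (2019-02-15), C (2020-01-30).
Since D is not senior to E, the subordination leaves the order unchanged.

B, A, E, D, F, C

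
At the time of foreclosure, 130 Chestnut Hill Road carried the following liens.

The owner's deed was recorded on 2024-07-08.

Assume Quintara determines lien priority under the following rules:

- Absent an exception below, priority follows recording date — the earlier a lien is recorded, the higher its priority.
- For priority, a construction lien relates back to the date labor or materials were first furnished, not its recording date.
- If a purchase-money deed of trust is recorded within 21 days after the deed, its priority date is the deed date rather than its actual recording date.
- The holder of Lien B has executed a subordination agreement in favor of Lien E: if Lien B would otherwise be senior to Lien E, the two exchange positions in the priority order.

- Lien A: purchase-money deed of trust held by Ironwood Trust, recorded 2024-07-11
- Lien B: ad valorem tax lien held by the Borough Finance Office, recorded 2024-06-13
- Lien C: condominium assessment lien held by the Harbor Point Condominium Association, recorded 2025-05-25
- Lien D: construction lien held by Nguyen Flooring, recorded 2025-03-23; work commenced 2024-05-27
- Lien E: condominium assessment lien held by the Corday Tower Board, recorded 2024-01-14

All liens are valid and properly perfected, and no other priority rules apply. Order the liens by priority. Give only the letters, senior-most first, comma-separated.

E, D, B, A, C

Effective dates after the stated exceptions: A was recorded within the 21-day window, so its effective date is the deed date 2024-07-08; D's effective date is 2024-05-27, when work began.
Ordering by effective date: E (2024-01-14), D (2024-05-27), B (2024-06-13), A (2024-07-08), C (2025-05-25).
Since B is not senior to E, the subordination leaves the order unchanged.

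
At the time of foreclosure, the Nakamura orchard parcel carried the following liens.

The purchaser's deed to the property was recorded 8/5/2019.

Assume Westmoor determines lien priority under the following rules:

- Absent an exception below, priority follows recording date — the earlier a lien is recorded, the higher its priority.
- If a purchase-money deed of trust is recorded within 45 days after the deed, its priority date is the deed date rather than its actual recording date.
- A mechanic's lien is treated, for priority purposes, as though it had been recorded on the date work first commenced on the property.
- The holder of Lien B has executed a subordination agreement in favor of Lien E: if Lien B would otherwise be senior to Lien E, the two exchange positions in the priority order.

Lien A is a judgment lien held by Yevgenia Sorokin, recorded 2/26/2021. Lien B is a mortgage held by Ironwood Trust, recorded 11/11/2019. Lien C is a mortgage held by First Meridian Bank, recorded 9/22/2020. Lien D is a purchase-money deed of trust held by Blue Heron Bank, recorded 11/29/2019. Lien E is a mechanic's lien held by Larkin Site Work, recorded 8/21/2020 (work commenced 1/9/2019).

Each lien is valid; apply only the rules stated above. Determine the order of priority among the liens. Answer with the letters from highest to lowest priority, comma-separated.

Effective dates after the stated exceptions: D was recorded 116 days after the deed, outside the 45-day window, so it keeps its recording date; E relates back to 1/9/2019 (work commenced).
By effective date, earliest first: E (1/9/2019), B (11/11/2019), D (11/29/2019), C (9/22/2020), A (2/26/2021).
Since B is not senior to E, the subordination leaves the order unchanged.

E, B, D, C, A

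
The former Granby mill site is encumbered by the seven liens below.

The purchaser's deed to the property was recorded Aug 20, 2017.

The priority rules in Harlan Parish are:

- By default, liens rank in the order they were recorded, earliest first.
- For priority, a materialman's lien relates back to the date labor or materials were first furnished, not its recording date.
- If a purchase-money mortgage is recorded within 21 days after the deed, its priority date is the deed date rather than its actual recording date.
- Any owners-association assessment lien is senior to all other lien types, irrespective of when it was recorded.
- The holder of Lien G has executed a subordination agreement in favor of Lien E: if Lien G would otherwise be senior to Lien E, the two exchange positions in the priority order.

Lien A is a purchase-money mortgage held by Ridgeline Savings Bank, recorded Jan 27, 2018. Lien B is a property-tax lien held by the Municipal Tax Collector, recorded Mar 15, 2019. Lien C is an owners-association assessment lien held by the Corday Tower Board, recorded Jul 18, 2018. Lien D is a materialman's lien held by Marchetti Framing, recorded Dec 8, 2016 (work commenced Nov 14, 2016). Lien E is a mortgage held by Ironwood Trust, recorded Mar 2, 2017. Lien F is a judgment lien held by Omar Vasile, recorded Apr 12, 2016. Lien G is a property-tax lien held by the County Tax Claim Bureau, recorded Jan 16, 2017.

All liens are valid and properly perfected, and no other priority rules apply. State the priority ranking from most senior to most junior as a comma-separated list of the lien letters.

C, F, D, E, G, A, B

Effective dates: A was recorded 160 days after the deed — beyond 21 days — so no relation-back applies; D is treated as recorded Nov 14, 2016, the work-commencement date.
C is an owners-association assessment lien, so it outranks all other liens regardless of date.
The other liens, earliest effective date first: F (Apr 12, 2016), D (Nov 14, 2016), G (Jan 16, 2017), E (Mar 2, 2017), A (Jan 27, 2018), B (Mar 15, 2019).
The subordination applies — G was senior to E — so G and E swap.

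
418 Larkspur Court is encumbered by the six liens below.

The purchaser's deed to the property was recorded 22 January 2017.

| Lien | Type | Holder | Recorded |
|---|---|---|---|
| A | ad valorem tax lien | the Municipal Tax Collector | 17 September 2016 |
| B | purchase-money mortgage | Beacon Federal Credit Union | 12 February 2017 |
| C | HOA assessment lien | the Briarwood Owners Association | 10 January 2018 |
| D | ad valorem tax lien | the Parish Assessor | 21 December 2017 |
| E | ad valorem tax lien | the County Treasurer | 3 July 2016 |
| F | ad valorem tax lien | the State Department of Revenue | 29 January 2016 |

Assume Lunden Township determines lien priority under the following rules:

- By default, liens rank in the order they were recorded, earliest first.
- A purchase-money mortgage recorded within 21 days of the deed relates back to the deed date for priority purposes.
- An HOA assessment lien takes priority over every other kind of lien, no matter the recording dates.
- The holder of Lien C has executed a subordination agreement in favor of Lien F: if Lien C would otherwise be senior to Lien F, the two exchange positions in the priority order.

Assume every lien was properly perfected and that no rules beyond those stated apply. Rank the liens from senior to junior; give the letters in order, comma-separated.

F, C, E, A, B, D

Adjusting effective dates: B's effective date is the deed date, 22 January 2017.
C is an HOA assessment lien and takes priority over every other lien.
The other liens, earliest effective date first: F (29 January 2016), E (3 July 2016), A (17 September 2016), B (22 January 2017), D (21 December 2017).
Because C would otherwise rank above F, the subordination swaps them.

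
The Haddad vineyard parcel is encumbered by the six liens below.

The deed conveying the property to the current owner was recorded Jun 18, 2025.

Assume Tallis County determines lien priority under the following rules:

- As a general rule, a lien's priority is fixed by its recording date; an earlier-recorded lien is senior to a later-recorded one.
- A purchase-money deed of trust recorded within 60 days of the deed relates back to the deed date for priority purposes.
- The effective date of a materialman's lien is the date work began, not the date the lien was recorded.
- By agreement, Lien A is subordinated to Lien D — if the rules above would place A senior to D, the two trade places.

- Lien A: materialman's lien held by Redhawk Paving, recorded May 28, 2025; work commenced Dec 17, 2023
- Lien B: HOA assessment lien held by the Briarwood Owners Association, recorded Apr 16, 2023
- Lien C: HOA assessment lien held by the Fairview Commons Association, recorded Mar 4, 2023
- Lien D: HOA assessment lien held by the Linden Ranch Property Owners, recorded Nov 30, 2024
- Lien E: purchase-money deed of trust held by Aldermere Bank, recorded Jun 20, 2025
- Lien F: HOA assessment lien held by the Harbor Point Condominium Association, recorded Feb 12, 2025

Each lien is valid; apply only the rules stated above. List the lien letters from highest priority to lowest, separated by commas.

Adjusting effective dates: A is treated as recorded Dec 17, 2023, the work-commencement date; E was recorded within the 60-day window, so its effective date is the deed date Jun 18, 2025.
Ordering by effective date: C (Mar 4, 2023), B (Apr 16, 2023), A (Dec 17, 2023), D (Nov 30, 2024), F (Feb 12, 2025), E (Jun 18, 2025).
Because A would otherwise rank above D, the subordination swaps them.

C, B, D, A, F, E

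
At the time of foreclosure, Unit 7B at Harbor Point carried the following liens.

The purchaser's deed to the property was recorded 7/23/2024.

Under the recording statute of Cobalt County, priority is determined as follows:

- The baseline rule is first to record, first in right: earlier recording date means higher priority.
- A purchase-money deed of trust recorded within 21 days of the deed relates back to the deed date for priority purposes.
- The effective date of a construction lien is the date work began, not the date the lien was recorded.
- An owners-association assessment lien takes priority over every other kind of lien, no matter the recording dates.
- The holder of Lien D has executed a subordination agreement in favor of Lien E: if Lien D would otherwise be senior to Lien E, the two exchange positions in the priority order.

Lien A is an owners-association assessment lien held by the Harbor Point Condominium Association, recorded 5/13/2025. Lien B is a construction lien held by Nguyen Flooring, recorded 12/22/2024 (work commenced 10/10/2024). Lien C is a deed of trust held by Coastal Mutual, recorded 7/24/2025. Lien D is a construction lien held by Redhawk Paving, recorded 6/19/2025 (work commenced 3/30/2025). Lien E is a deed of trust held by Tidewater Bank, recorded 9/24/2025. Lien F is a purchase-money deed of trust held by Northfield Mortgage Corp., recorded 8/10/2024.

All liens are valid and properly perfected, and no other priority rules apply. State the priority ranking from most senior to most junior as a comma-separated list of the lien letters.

A, F, B, E, C, D

First, effective dates: B's effective date is 10/10/2024, when work began; D's effective date is 3/30/2025, when work began; F relates back to the deed date 7/23/2024.
As an owners-association assessment lien, A is senior to every other lien.
Ordering the rest by effective date: F (7/23/2024), B (10/10/2024), D (3/30/2025), C (7/24/2025), E (9/24/2025).
D would otherwise be senior to E, so under the subordination agreement D and E exchange positions.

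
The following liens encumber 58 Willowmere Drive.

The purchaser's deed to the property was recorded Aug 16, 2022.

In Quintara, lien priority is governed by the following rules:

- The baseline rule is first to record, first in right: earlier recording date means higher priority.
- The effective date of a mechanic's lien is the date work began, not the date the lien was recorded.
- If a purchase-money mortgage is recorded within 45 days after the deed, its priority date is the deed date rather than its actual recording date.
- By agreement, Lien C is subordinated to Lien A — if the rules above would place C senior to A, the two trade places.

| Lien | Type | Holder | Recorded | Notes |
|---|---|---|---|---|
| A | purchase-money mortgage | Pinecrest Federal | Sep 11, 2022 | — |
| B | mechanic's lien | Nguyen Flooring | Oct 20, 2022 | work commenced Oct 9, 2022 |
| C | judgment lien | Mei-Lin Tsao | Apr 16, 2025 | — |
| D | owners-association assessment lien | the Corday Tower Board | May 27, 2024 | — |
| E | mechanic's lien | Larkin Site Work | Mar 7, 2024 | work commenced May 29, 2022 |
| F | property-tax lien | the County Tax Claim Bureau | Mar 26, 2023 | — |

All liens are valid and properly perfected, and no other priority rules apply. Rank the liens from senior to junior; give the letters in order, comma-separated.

Adjusting effective dates: A relates back to the deed date Aug 16, 2022; B's effective date is Oct 9, 2022, when work began; E's effective date is May 29, 2022, when work began.
By effective date: E (May 29, 2022), A (Aug 16, 2022), B (Oct 9, 2022), F (Mar 26, 2023), D (May 27, 2024), C (Apr 16, 2025).
C already ranks below A; the subordination has no effect.

E, A, B, F, D, C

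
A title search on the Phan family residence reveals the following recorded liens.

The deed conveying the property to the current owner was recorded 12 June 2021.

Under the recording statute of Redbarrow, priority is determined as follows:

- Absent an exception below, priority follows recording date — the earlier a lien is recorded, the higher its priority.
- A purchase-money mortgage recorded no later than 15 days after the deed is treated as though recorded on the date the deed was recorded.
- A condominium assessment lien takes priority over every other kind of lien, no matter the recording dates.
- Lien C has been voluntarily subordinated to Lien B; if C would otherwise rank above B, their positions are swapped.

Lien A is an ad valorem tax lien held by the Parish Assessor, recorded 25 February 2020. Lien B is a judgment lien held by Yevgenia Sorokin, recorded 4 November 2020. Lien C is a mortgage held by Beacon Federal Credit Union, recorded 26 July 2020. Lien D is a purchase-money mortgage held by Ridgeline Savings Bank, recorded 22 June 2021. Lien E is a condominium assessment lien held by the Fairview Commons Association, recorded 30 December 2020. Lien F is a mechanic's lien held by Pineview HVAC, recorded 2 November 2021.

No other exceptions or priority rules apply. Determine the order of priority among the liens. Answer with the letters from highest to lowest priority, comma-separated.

Effective dates: D relates back to the deed date 12 June 2021.
E is a condominium assessment lien and takes priority over every other lien.
Among the remaining liens, by effective date: A (25 February 2020), C (26 July 2020), B (4 November 2020), D (12 June 2021), F (2 November 2021).
C would otherwise be senior to B, so under the subordination agreement C and B exchange positions.

E, A, B, C, D, F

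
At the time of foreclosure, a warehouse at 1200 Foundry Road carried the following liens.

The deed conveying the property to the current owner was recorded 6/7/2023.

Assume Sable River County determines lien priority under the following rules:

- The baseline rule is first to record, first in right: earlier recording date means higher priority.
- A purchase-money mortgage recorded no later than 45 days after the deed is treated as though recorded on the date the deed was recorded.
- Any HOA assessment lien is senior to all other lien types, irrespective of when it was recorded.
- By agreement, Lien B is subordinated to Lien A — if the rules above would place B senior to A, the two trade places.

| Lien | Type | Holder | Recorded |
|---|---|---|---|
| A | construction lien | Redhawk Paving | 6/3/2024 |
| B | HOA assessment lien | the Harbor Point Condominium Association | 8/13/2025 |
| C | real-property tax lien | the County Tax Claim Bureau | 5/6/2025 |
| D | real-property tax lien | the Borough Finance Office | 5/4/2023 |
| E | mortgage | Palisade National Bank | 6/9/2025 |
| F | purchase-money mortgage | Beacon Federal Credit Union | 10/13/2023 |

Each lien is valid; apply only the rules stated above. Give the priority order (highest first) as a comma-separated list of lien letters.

First, effective dates: F was recorded 128 days after the deed — beyond 45 days — so no relation-back applies.
B, as an HOA assessment lien, has superpriority and ranks first.
The other liens, earliest effective date first: D (5/4/2023), F (10/13/2023), A (6/3/2024), C (5/6/2025), E (6/9/2025).
B is senior to A before the subordination, so the two trade places.

A, D, F, B, C, E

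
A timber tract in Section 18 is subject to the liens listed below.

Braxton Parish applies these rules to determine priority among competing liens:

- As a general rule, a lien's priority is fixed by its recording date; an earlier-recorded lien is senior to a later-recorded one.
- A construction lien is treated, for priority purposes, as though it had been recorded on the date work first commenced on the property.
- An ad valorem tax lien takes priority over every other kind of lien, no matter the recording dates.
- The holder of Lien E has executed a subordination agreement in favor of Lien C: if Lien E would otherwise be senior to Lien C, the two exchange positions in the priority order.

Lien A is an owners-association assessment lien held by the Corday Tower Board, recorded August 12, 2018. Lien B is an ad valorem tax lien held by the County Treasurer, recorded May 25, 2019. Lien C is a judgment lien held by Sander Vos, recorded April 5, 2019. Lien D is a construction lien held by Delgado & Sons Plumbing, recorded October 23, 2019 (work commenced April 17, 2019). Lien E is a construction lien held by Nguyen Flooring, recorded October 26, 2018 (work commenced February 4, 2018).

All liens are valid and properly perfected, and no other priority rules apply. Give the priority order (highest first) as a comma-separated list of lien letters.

B, C, A, E, D

First, effective dates: D's effective date is April 17, 2019, when work began; E relates back to February 4, 2018 (work commenced).
As an ad valorem tax lien, B is senior to every other lien.
Among the remaining liens, by effective date: E (February 4, 2018), A (August 12, 2018), C (April 5, 2019), D (April 17, 2019).
Because E would otherwise rank above C, the subordination swaps them.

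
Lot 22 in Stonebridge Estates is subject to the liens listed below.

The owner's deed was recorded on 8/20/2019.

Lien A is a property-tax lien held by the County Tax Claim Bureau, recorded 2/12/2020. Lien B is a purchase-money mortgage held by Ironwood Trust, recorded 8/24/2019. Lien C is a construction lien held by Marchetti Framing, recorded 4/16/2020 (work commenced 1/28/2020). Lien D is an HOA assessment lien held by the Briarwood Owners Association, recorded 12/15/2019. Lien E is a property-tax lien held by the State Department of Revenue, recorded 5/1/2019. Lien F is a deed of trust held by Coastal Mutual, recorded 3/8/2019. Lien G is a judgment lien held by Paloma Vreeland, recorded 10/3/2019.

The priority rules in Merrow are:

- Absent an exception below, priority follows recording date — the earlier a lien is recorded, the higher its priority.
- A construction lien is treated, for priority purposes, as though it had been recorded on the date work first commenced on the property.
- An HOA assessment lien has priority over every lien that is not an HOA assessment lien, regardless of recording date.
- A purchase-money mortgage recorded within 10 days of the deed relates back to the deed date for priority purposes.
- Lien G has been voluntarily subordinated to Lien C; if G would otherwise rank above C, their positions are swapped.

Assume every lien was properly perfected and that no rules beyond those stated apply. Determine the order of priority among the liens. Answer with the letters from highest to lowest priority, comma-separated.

First, effective dates: B was recorded within the 10-day window, so its effective date is the deed date 8/20/2019; C relates back to 1/28/2020 (work commenced).
D is an HOA assessment lien, so it outranks all other liens regardless of date.
Ordering the rest by effective date: F (3/8/2019), E (5/1/2019), B (8/20/2019), G (10/3/2019), C (1/28/2020), A (2/12/2020).
G is senior to C before the subordination, so the two trade places.

D, F, E, B, C, G, A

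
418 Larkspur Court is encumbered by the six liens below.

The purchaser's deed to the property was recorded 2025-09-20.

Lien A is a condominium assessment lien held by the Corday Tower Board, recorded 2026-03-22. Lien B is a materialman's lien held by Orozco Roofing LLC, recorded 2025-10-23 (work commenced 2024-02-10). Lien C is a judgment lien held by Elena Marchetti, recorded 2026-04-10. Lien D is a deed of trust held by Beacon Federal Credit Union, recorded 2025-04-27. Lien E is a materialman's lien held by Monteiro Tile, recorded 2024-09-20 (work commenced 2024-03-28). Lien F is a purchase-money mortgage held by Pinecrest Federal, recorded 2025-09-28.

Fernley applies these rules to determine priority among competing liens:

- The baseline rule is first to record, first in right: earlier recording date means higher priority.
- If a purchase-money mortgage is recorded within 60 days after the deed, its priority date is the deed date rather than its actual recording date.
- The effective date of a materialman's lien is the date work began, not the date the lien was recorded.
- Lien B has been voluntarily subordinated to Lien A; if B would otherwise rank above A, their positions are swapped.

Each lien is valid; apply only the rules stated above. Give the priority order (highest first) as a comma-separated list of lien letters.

Adjusting effective dates: B is treated as recorded 2024-02-10, the work-commencement date; E relates back to 2024-03-28 (work commenced); F's effective date is the deed date, 2025-09-20.
Sorted by effective date: B (2024-02-10), E (2024-03-28), D (2025-04-27), F (2025-09-20), A (2026-03-22), C (2026-04-10).
The subordination applies — B was senior to A — so B and A swap.

A, E, D, F, B, C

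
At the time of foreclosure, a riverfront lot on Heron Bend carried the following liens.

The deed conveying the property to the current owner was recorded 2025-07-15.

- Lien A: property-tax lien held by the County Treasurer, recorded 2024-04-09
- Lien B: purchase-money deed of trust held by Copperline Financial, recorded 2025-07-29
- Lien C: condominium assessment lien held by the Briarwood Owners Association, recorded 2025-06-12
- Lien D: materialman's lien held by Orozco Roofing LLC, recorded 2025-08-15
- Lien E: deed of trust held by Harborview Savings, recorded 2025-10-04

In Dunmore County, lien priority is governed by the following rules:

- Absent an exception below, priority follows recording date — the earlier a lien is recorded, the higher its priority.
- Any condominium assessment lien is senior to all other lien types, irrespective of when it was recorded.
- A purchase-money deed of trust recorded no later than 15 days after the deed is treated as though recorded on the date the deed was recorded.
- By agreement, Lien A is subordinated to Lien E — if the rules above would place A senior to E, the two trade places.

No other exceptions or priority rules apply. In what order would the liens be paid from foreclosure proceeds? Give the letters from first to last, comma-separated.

Adjusting effective dates: B relates back to the deed date 2025-07-15.
As a condominium assessment lien, C is senior to every other lien.
Among the remaining liens, by effective date: A (2024-04-09), B (2025-07-15), D (2025-08-15), E (2025-10-04).
A would otherwise be senior to E, so under the subordination agreement A and E exchange positions.

C, E, B, D, A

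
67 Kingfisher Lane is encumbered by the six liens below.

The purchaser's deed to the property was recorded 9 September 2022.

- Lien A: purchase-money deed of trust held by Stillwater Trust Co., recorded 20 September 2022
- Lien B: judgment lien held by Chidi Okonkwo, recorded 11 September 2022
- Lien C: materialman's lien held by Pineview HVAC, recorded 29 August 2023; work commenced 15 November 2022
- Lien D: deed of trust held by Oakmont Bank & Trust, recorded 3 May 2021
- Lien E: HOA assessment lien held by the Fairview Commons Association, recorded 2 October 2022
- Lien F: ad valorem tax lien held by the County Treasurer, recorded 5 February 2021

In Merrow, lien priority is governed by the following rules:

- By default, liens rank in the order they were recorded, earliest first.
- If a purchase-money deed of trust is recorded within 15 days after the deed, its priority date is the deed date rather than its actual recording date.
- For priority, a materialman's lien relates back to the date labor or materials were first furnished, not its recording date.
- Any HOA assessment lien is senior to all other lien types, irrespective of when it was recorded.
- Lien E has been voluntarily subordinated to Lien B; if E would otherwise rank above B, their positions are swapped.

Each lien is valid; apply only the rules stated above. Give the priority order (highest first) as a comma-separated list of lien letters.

B, F, D, A, E, C

First, effective dates: A's effective date is the deed date, 9 September 2022; C relates back to 15 November 2022 (work commenced).
E is an HOA assessment lien, so it outranks all other liens regardless of date.
The other liens, earliest effective date first: F (5 February 2021), D (3 May 2021), A (9 September 2022), B (11 September 2022), C (15 November 2022).
E is senior to B before the subordination, so the two trade places.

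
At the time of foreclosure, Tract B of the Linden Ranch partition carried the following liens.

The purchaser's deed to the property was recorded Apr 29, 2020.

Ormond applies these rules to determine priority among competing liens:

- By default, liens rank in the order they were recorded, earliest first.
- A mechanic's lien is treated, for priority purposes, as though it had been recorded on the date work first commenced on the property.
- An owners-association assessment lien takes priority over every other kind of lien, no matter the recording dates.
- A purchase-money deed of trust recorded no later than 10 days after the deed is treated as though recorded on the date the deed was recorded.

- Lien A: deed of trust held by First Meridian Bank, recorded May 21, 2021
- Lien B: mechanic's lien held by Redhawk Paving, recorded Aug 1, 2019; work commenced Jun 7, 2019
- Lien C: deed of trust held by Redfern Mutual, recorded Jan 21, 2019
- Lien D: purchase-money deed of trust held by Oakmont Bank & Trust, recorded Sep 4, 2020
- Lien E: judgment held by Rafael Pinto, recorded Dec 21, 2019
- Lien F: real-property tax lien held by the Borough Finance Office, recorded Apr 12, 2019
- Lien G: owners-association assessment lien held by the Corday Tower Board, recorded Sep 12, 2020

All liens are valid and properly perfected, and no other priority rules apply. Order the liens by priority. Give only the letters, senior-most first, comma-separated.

G, C, F, B, E, D, A

Effective dates after the stated exceptions: B is treated as recorded Jun 7, 2019, the work-commencement date; D missed the 10-day window (128 days after the deed), so its recording date stands.
As an owners-association assessment lien, G is senior to every other lien.
The other liens, earliest effective date first: C (Jan 21, 2019), F (Apr 12, 2019), B (Jun 7, 2019), E (Dec 21, 2019), D (Sep 4, 2020), A (May 21, 2021).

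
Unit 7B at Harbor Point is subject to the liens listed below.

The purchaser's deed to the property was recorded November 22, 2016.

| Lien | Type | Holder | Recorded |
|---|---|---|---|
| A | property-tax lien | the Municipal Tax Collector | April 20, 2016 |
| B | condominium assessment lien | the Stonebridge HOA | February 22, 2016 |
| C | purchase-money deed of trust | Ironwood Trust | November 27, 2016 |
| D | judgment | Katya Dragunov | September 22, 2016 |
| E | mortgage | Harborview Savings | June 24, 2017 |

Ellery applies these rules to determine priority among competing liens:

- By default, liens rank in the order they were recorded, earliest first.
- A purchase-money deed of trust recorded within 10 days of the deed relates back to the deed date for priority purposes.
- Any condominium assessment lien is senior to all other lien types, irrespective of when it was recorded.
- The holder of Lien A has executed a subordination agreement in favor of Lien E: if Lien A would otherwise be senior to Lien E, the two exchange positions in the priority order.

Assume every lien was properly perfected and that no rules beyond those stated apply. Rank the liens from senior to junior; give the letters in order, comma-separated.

Adjusting effective dates: C's effective date is the deed date, November 22, 2016.
B is a condominium assessment lien, so it outranks all other liens regardless of date.
Among the remaining liens, by effective date: A (April 20, 2016), D (September 22, 2016), C (November 22, 2016), E (June 24, 2017).
A is senior to E before the subordination, so the two trade places.

B, E, D, C, A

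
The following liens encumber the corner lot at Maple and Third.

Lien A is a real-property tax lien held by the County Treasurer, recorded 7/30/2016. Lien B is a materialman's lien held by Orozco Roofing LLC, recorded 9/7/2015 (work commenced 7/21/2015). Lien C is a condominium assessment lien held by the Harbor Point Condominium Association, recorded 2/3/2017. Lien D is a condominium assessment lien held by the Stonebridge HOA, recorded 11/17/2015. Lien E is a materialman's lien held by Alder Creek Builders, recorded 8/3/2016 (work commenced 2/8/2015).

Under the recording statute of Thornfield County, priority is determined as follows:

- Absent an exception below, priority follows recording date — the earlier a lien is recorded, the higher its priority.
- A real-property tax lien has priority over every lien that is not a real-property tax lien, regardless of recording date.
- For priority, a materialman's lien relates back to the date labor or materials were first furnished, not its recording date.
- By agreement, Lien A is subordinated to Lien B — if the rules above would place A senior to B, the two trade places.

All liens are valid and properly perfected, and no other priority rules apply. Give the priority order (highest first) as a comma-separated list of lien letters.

Effective dates after the stated exceptions: B relates back to 7/21/2015 (work commenced); E relates back to 2/8/2015 (work commenced).
A is a real-property tax lien, so it outranks all other liens regardless of date.
Remaining liens by effective date: E (2/8/2015), B (7/21/2015), D (11/17/2015), C (2/3/2017).
The subordination applies — A was senior to B — so A and B swap.

B, E, A, D, C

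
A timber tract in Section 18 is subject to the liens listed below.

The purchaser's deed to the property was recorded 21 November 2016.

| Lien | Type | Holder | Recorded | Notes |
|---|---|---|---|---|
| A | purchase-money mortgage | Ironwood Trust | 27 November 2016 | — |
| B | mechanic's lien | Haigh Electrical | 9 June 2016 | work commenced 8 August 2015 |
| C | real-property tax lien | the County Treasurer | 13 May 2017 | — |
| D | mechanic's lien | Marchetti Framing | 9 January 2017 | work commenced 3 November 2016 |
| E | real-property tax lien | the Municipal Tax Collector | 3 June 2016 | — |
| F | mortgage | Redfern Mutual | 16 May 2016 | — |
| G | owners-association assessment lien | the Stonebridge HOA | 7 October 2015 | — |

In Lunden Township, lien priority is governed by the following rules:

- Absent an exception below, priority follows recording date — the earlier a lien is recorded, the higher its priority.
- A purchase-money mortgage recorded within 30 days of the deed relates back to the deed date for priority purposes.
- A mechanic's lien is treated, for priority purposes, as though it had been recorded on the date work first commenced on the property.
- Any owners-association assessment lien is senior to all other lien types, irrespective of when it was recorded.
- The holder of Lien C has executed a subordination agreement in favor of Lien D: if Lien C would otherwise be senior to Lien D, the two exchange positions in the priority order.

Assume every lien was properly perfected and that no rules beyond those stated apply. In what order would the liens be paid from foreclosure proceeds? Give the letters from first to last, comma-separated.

G, B, F, E, D, A, C

Effective dates after the stated exceptions: A's effective date is the deed date, 21 November 2016; B's effective date is 8 August 2015, when work began; D's effective date is 3 November 2016, when work began.
G, as an owners-association assessment lien, has superpriority and ranks first.
Ordering the rest by effective date: B (8 August 2015), F (16 May 2016), E (3 June 2016), D (3 November 2016), A (21 November 2016), C (13 May 2017).
C is already junior to D, so the subordination agreement changes nothing.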